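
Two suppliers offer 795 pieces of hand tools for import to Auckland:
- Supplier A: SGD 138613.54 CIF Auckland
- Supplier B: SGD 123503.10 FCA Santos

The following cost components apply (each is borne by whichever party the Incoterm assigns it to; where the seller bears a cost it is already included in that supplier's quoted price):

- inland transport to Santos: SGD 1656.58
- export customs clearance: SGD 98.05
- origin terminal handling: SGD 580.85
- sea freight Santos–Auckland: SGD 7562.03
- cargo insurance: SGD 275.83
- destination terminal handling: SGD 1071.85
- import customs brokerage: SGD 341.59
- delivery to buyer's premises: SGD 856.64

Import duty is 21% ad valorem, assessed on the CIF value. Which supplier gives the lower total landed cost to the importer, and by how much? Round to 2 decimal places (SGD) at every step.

Supplier A (CIF):
The CIF price already equals the CIF value: 138613.54
Import duty = 138613.54 × 21% = 29108.84
Buyer bears (A): 1071.85 + 341.59 + 856.64 = 2270.08
Landed cost (A) = invoice 138613.54 + 2270.08 + duty 29108.84 = 169992.46
Supplier B (FCA):
CIF value = FCA price + origin terminal + freight + insurance = 123503.10 + 580.85 + 7562.03 + 275.83 = 131921.81
Import duty = 131921.81 × 21% = 27703.58
Buyer bears (B): 580.85 + 7562.03 + 275.83 + 1071.85 + 341.59 + 856.64 = 10688.79
Landed cost (B) = invoice 123503.10 + 10688.79 + duty 27703.58 = 161895.47
Difference = |169992.46 − 161895.47| = 8096.99

Supplier B is cheaper by SGD 8096.99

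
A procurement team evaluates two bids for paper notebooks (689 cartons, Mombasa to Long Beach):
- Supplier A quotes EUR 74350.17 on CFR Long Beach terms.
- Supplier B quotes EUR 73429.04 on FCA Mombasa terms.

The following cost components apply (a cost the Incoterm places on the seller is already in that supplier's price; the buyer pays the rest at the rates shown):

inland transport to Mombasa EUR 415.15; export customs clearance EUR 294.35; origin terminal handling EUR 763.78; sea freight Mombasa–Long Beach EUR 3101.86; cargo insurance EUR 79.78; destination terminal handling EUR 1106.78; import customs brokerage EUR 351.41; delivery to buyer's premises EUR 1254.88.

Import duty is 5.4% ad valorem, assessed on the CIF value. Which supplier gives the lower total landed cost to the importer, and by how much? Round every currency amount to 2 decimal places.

Supplier A (CFR):
CIF value = CFR price + insurance = 74350.17 + 79.78 = 74429.95
Import duty = 74429.95 × 5.4% = 4019.22
Buyer bears (A): 79.78 + 1106.78 + 351.41 + 1254.88 = 2792.85
Landed cost (A) = invoice 74350.17 + 2792.85 + duty 4019.22 = 81162.24
Supplier B (FCA):
CIF value = FCA price + origin terminal + freight + insurance = 73429.04 + 763.78 + 3101.86 + 79.78 = 77374.46
Import duty = 77374.46 × 5.4% = 4178.22
Buyer bears (B): 763.78 + 3101.86 + 79.78 + 1106.78 + 351.41 + 1254.88 = 6658.49
Landed cost (B) = invoice 73429.04 + 6658.49 + duty 4178.22 = 84265.75
Difference = |81162.24 − 84265.75| = 3103.51

Supplier A is cheaper by EUR 3103.51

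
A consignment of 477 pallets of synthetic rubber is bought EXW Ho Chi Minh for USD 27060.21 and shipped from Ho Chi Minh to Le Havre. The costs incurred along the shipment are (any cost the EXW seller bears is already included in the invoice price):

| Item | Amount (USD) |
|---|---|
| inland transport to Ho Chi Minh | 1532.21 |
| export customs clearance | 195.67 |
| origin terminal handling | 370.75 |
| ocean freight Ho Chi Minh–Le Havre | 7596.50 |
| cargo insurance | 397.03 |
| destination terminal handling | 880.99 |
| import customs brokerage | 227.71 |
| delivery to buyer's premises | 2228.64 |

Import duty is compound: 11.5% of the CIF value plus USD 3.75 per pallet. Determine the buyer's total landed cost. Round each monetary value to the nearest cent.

Total landed cost: USD 46550.98

EXW: the seller makes goods available at their premises; the buyer bears all onward costs.
CIF value = EXW price + inland to port + export clearance + origin terminal + freight + insurance = 27060.21 + 1532.21 + 195.67 + 370.75 + 7596.50 + 397.03 = 37152.37
Ad valorem component: 37152.37 × 11.5% = 4272.52
Specific component: 477 × 3.75 = 1788.75
Import duty = 4272.52 + 1788.75 = 6061.27
Buyer bears: inland to port 1532.21 + export clearance 195.67 + origin terminal 370.75 + freight 7596.50 + insurance 397.03 + destination terminal 880.99 + brokerage 227.71 + delivery 2228.64 + duty 6061.27 = 19490.77
Landed cost = invoice 27060.21 + 19490.77 = 46550.98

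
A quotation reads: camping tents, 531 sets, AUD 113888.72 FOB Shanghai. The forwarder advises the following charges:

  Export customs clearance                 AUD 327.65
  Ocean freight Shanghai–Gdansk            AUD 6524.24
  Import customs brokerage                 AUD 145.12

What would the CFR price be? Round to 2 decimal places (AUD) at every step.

Not relevant to the conversion: export clearance — on the seller under both FOB and CFR; already in the FOB price and stays in the CFR price. brokerage — on the buyer under both terms; not part of either seller's price.
From FOB to CFR, the seller additionally bears: freight.
CFR price = 113888.72 + 6524.24 = 120412.96

CFR price: AUD 120412.96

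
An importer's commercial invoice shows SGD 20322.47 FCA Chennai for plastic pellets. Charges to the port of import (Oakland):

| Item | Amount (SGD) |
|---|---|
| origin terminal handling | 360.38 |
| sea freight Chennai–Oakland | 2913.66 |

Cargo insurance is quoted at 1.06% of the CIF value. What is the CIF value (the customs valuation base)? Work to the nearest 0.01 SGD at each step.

Let C be the CIF value. C = FCA price + pre-shipment costs + freight + 1.06% × C
C − 1.06% × C = 20322.47 + 360.38 + 2913.66
0.9894 × C = 23596.51
C = 23596.51 / 0.9894 = 23849.31
Insurance premium = 1.06% × 23849.31 = 252.80

CIF value: SGD 23849.31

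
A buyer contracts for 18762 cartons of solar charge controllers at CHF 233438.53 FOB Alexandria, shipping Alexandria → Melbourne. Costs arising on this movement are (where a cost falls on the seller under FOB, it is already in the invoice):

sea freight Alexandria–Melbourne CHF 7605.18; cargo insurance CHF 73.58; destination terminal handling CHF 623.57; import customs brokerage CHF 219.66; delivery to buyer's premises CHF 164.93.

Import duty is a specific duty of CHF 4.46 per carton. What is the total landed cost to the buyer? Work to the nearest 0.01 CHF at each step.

Total landed cost: CHF 325803.97

FOB: the seller bears costs until goods are on board at the origin port; the buyer bears freight, insurance and all costs thereafter.
CIF value = FOB price + freight + insurance = 233438.53 + 7605.18 + 73.58 = 241117.29
Import duty = 18762 × 4.46 = 83678.52
Buyer bears: freight 7605.18 + insurance 73.58 + destination terminal 623.57 + brokerage 219.66 + delivery 164.93 + duty 83678.52 = 92365.44
Landed cost = invoice 233438.53 + 92365.44 = 325803.97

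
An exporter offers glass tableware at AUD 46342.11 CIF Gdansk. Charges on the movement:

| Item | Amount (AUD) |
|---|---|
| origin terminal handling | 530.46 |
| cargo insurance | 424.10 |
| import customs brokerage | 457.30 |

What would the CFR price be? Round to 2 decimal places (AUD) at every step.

CFR price: AUD 45918.01

Not relevant to the conversion: origin terminal — on the seller under both CIF and CFR; already in the CIF price and stays in the CFR price. brokerage — on the buyer under both terms; not part of either seller's price.
From CIF to CFR, the seller no longer bears: insurance.
CFR price = 46342.11 − 424.10 = 45918.01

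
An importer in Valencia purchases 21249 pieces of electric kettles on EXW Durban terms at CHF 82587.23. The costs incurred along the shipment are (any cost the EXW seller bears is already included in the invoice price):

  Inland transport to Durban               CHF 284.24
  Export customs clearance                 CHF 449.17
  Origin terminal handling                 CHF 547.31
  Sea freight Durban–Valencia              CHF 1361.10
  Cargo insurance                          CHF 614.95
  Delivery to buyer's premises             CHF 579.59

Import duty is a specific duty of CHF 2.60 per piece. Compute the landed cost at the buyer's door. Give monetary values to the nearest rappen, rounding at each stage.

Total landed cost: CHF 141670.99

EXW: the seller makes goods available at their premises; the buyer bears all onward costs.
CIF value = EXW price + inland to port + export clearance + origin terminal + freight + insurance = 82587.23 + 284.24 + 449.17 + 547.31 + 1361.10 + 614.95 = 85844.00
Import duty = 21249 × 2.60 = 55247.40
Buyer bears: inland to port 284.24 + export clearance 449.17 + origin terminal 547.31 + freight 1361.10 + insurance 614.95 + delivery 579.59 + duty 55247.40 = 59083.76
Landed cost = invoice 82587.23 + 59083.76 = 141670.99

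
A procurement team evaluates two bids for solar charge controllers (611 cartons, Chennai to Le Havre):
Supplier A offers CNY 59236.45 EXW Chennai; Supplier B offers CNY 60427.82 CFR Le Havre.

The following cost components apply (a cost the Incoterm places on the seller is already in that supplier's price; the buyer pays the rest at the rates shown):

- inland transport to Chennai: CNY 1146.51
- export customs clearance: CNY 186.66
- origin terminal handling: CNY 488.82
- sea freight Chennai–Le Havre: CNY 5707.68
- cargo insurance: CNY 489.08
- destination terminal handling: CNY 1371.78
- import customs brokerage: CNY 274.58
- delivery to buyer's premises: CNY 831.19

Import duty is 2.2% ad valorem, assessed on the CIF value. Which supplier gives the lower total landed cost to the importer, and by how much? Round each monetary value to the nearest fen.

Supplier B is cheaper by CNY 6477.74

Supplier A (EXW):
CIF value = EXW price + inland to port + export clearance + origin terminal + freight + insurance = 59236.45 + 1146.51 + 186.66 + 488.82 + 5707.68 + 489.08 = 67255.20
Import duty = 67255.20 × 2.2% = 1479.61
Buyer bears (A): 1146.51 + 186.66 + 488.82 + 5707.68 + 489.08 + 1371.78 + 274.58 + 831.19 = 10496.30
Landed cost (A) = invoice 59236.45 + 10496.30 + duty 1479.61 = 71212.36
Supplier B (CFR):
CIF value = CFR price + insurance = 60427.82 + 489.08 = 60916.90
Import duty = 60916.90 × 2.2% = 1340.17
Buyer bears (B): 489.08 + 1371.78 + 274.58 + 831.19 = 2966.63
Landed cost (B) = invoice 60427.82 + 2966.63 + duty 1340.17 = 64734.62
Difference = |71212.36 − 64734.62| = 6477.74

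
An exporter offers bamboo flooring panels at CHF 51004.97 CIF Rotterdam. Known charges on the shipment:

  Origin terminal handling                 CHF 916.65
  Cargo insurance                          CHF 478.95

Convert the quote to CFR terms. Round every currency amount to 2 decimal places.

Not relevant to the conversion: origin terminal — on the seller under both CIF and CFR; already in the CIF price and stays in the CFR price.
From CIF to CFR, the seller no longer bears: insurance.
CFR price = 51004.97 − 478.95 = 50526.02

CFR price: CHF 50526.02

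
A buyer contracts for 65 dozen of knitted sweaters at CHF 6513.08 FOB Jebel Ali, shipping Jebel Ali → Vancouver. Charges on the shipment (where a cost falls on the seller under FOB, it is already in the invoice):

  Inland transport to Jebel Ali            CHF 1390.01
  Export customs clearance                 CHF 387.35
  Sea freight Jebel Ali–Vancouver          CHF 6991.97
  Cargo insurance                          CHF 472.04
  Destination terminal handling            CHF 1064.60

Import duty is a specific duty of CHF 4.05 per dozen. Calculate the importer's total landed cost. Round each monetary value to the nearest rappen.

Total landed cost: CHF 15304.94

FOB: the seller bears costs until goods are on board at the origin port; the buyer bears freight, insurance and all costs thereafter.
Already in the invoice (seller's account under FOB): inland to port, export clearance — exclude.
CIF value = FOB price + freight + insurance = 6513.08 + 6991.97 + 472.04 = 13977.09
Import duty = 65 × 4.05 = 263.25
Buyer bears: freight 6991.97 + insurance 472.04 + destination terminal 1064.60 + duty 263.25 = 8791.86
Landed cost = invoice 6513.08 + 8791.86 = 15304.94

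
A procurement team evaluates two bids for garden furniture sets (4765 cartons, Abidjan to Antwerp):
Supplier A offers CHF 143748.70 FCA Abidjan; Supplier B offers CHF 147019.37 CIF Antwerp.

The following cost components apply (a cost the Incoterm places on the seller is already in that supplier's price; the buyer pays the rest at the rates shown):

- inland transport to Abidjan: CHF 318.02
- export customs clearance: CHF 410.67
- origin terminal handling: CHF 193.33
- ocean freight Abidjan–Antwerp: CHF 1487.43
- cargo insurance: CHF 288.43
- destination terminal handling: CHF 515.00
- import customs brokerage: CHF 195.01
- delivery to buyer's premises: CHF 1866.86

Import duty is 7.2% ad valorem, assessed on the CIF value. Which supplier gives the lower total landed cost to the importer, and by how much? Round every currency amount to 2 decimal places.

Supplier A (FCA):
CIF value = FCA price + origin terminal + freight + insurance = 143748.70 + 193.33 + 1487.43 + 288.43 = 145717.89
Import duty = 145717.89 × 7.2% = 10491.69
Buyer bears (A): 193.33 + 1487.43 + 288.43 + 515.00 + 195.01 + 1866.86 = 4546.06
Landed cost (A) = invoice 143748.70 + 4546.06 + duty 10491.69 = 158786.45
Supplier B (CIF):
The CIF price already equals the CIF value: 147019.37
Import duty = 147019.37 × 7.2% = 10585.39
Buyer bears (B): 515.00 + 195.01 + 1866.86 = 2576.87
Landed cost (B) = invoice 147019.37 + 2576.87 + duty 10585.39 = 160181.63
Difference = |158786.45 − 160181.63| = 1395.18

Supplier A is cheaper by CHF 1395.18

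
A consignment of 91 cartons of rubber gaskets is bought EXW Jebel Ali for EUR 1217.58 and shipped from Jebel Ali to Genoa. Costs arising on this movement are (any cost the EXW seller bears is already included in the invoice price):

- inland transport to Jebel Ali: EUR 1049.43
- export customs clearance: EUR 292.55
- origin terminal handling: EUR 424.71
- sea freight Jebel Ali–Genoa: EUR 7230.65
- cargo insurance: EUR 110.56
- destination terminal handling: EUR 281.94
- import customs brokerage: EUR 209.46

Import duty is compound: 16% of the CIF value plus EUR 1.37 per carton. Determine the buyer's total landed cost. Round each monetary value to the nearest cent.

EXW: the seller makes goods available at their premises; the buyer bears all onward costs.
CIF value = EXW price + inland to port + export clearance + origin terminal + freight + insurance = 1217.58 + 1049.43 + 292.55 + 424.71 + 7230.65 + 110.56 = 10325.48
Ad valorem component: 10325.48 × 16% = 1652.08
Specific component: 91 × 1.37 = 124.67
Import duty = 1652.08 + 124.67 = 1776.75
Buyer bears: inland to port 1049.43 + export clearance 292.55 + origin terminal 424.71 + freight 7230.65 + insurance 110.56 + destination terminal 281.94 + brokerage 209.46 + duty 1776.75 = 11376.05
Landed cost = invoice 1217.58 + 11376.05 = 12593.63

Total landed cost: EUR 12593.63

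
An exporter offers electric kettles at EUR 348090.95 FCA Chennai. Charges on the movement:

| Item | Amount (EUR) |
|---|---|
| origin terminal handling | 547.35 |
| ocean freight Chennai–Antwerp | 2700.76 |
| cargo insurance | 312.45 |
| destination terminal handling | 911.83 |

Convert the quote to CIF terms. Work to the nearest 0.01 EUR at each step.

CIF price: EUR 351651.51

Not relevant to the conversion: destination terminal — on the buyer under both terms; not part of either seller's price.
From FCA to CIF, the seller additionally bears: origin terminal, freight, insurance.
CIF price = 348090.95 + 547.35 + 2700.76 + 312.45 = 351651.51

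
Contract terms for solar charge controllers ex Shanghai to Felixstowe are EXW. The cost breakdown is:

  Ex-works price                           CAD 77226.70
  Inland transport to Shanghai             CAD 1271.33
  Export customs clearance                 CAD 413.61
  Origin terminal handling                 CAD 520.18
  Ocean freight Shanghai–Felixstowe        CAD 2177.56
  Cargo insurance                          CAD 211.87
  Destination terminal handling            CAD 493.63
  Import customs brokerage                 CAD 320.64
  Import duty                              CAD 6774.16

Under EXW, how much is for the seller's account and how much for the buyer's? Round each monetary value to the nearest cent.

Seller: CAD 77226.70; buyer: CAD 12182.98

EXW: the seller makes goods available at their premises; the buyer bears all onward costs.
Seller's account: goods 77226.70 = 77226.70
Buyer's account: inland to port 1271.33 + export clearance 413.61 + origin terminal 520.18 + freight 2177.56 + insurance 211.87 + destination terminal 493.63 + brokerage 320.64 + duty 6774.16 = 12182.98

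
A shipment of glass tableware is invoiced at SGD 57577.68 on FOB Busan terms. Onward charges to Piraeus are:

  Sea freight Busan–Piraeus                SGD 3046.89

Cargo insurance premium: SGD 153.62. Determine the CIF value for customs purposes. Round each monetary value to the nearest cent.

CIF value: SGD 60778.19

CIF = FOB price + freight + insurance
CIF = 57577.68 + 3046.89 + 153.62 = 60778.19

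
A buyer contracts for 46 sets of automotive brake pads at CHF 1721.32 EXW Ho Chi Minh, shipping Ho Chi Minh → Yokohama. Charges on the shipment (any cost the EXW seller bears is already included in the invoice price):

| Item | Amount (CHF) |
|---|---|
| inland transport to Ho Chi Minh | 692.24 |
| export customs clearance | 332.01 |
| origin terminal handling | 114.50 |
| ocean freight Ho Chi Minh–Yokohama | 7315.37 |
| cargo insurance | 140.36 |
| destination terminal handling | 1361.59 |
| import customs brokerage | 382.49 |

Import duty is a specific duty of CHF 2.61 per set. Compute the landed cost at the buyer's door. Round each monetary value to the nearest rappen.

Total landed cost: CHF 12179.94

EXW: the seller makes goods available at their premises; the buyer bears all onward costs.
CIF value = EXW price + inland to port + export clearance + origin terminal + freight + insurance = 1721.32 + 692.24 + 332.01 + 114.50 + 7315.37 + 140.36 = 10315.80
Import duty = 46 × 2.61 = 120.06
Buyer bears: inland to port 692.24 + export clearance 332.01 + origin terminal 114.50 + freight 7315.37 + insurance 140.36 + destination terminal 1361.59 + brokerage 382.49 + duty 120.06 = 10458.62
Landed cost = invoice 1721.32 + 10458.62 = 12179.94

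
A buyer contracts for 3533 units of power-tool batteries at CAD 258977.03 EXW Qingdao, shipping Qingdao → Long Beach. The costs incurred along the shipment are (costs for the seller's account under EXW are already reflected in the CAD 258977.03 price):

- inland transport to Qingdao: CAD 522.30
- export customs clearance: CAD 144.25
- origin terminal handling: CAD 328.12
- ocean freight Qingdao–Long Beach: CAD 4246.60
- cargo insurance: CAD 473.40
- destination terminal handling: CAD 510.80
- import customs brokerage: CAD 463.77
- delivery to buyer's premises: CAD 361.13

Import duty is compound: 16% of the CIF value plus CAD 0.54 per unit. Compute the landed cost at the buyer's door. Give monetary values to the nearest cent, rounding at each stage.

EXW: the seller makes goods available at their premises; the buyer bears all onward costs.
CIF value = EXW price + inland to port + export clearance + origin terminal + freight + insurance = 258977.03 + 522.30 + 144.25 + 328.12 + 4246.60 + 473.40 = 264691.70
Ad valorem component: 264691.70 × 16% = 42350.67
Specific component: 3533 × 0.54 = 1907.82
Import duty = 42350.67 + 1907.82 = 44258.49
Buyer bears: inland to port 522.30 + export clearance 144.25 + origin terminal 328.12 + freight 4246.60 + insurance 473.40 + destination terminal 510.80 + brokerage 463.77 + delivery 361.13 + duty 44258.49 = 51308.86
Landed cost = invoice 258977.03 + 51308.86 = 310285.89

Total landed cost: CAD 310285.89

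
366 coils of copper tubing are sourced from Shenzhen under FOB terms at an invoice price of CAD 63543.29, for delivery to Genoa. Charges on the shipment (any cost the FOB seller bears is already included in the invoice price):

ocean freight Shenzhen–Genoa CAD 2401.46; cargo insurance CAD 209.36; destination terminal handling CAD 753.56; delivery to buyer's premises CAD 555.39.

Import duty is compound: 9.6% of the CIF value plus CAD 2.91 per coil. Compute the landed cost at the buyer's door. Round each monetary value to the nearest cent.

FOB: the seller bears costs until goods are on board at the origin port; the buyer bears freight, insurance and all costs thereafter.
CIF value = FOB price + freight + insurance = 63543.29 + 2401.46 + 209.36 = 66154.11
Ad valorem component: 66154.11 × 9.6% = 6350.79
Specific component: 366 × 2.91 = 1065.06
Import duty = 6350.79 + 1065.06 = 7415.85
Buyer bears: freight 2401.46 + insurance 209.36 + destination terminal 753.56 + delivery 555.39 + duty 7415.85 = 11335.62
Landed cost = invoice 63543.29 + 11335.62 = 74878.91

Total landed cost: CAD 74878.91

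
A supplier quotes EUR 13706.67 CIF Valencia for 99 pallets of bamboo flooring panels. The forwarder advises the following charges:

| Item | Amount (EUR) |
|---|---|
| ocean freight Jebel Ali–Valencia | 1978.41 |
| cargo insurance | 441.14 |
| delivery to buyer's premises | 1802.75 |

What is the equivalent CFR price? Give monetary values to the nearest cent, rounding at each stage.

Not relevant to the conversion: freight — on the seller under both CIF and CFR; already in the CIF price and stays in the CFR price. delivery — on the buyer under both terms; not part of either seller's price.
From CIF to CFR, the seller no longer bears: insurance.
CFR price = 13706.67 − 441.14 = 13265.53

CFR price: EUR 13265.53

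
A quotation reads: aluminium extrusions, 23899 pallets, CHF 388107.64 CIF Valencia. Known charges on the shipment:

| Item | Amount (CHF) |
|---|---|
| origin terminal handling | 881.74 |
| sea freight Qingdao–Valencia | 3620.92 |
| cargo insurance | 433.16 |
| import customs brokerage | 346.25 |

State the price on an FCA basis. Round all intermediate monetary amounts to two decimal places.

FCA price: CHF 383171.82

Not relevant to the conversion: brokerage — on the buyer under both terms; not part of either seller's price.
From CIF to FCA, the seller no longer bears: origin terminal, freight, insurance.
FCA price = 388107.64 − 881.74 − 3620.92 − 433.16 = 383171.82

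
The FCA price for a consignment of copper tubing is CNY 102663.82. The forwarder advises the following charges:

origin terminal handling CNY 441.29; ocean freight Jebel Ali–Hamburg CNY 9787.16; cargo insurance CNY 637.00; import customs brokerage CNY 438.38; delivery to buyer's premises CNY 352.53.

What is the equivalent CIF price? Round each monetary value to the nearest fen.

CIF price: CNY 113529.27

Not relevant to the conversion: brokerage, delivery — on the buyer under both terms; not part of either seller's price.
From FCA to CIF, the seller additionally bears: origin terminal, freight, insurance.
CIF price = 102663.82 + 441.29 + 9787.16 + 637.00 = 113529.27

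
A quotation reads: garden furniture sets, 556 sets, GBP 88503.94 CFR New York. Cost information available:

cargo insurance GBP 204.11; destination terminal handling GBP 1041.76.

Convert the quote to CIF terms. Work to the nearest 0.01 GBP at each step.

Not relevant to the conversion: destination terminal — on the buyer under both terms; not part of either seller's price.
From CFR to CIF, the seller additionally bears: insurance.
CIF price = 88503.94 + 204.11 = 88708.05

CIF price: GBP 88708.05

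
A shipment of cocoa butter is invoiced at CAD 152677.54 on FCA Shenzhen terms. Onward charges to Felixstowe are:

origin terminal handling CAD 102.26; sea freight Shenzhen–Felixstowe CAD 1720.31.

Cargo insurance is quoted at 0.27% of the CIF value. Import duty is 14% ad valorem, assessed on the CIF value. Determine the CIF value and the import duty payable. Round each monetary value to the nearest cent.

Let C be the CIF value. C = FCA price + pre-shipment costs + freight + 0.27% × C
C − 0.27% × C = 152677.54 + 102.26 + 1720.31
0.9973 × C = 154500.11
C = 154500.11 / 0.9973 = 154918.39
Insurance premium = 0.27% × 154918.39 = 418.28
Import duty = 154918.39 × 14% = 21688.57

CIF value: CAD 154918.39; import duty: CAD 21688.57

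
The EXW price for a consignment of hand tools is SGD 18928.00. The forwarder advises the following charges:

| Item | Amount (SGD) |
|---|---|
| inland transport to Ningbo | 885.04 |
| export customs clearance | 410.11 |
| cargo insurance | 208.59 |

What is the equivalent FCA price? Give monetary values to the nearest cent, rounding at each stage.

FCA price: SGD 20223.15

Not relevant to the conversion: insurance — on the buyer under both terms; not part of either seller's price.
From EXW to FCA, the seller additionally bears: inland to port, export clearance.
FCA price = 18928.00 + 885.04 + 410.11 = 20223.15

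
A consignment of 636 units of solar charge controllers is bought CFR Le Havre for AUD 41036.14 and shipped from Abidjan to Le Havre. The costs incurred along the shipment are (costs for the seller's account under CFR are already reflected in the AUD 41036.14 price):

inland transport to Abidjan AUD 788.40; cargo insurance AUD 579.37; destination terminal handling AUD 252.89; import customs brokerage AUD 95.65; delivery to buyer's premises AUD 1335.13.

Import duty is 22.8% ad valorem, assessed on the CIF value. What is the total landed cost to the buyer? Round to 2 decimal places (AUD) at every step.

Total landed cost: AUD 52787.52

CFR: the seller pays costs through ocean freight to the destination port, but not insurance.
Already in the invoice (seller's account under CFR): inland to port — exclude.
CIF value = CFR price + insurance = 41036.14 + 579.37 = 41615.51
Import duty = 41615.51 × 22.8% = 9488.34
Buyer bears: insurance 579.37 + destination terminal 252.89 + brokerage 95.65 + delivery 1335.13 + duty 9488.34 = 11751.38
Landed cost = invoice 41036.14 + 11751.38 = 52787.52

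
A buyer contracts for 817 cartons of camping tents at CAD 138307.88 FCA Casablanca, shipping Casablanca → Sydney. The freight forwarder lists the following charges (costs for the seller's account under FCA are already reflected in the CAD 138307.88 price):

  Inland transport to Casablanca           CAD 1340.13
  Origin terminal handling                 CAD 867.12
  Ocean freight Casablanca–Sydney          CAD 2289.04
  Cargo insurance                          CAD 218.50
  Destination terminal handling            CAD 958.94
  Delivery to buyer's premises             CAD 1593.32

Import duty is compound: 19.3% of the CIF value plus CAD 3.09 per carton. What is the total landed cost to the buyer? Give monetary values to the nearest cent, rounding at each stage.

Total landed cost: CAD 174104.06

FCA: the seller delivers export-cleared goods to the carrier; the buyer bears costs from that point.
Already in the invoice (seller's account under FCA): inland to port — exclude.
CIF value = FCA price + origin terminal + freight + insurance = 138307.88 + 867.12 + 2289.04 + 218.50 = 141682.54
Ad valorem component: 141682.54 × 19.3% = 27344.73
Specific component: 817 × 3.09 = 2524.53
Import duty = 27344.73 + 2524.53 = 29869.26
Buyer bears: origin terminal 867.12 + freight 2289.04 + insurance 218.50 + destination terminal 958.94 + delivery 1593.32 + duty 29869.26 = 35796.18
Landed cost = invoice 138307.88 + 35796.18 = 174104.06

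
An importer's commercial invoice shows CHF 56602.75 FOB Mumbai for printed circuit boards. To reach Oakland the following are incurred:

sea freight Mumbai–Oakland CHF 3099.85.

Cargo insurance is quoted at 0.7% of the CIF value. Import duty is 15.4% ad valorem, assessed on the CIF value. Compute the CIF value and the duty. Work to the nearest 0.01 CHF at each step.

Let C be the CIF value. C = FOB price + freight + 0.7% × C
C − 0.7% × C = 56602.75 + 3099.85
0.993 × C = 59702.60
C = 59702.60 / 0.993 = 60123.46
Insurance premium = 0.7% × 60123.46 = 420.86
Import duty = 60123.46 × 15.4% = 9259.01

CIF value: CHF 60123.46; import duty: CHF 9259.01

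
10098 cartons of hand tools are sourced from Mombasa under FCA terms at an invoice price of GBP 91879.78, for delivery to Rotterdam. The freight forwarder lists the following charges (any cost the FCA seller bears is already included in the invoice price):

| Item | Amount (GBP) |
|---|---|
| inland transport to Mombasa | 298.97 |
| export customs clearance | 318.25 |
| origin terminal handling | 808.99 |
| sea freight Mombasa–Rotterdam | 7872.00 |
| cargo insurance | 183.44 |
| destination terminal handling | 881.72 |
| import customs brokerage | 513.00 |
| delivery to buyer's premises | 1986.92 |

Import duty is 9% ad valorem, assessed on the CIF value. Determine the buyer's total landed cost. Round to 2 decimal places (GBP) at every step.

FCA: the seller delivers export-cleared goods to the carrier; the buyer bears costs from that point.
Already in the invoice (seller's account under FCA): inland to port, export clearance — exclude.
CIF value = FCA price + origin terminal + freight + insurance = 91879.78 + 808.99 + 7872.00 + 183.44 = 100744.21
Import duty = 100744.21 × 9% = 9066.98
Buyer bears: origin terminal 808.99 + freight 7872.00 + insurance 183.44 + destination terminal 881.72 + brokerage 513.00 + delivery 1986.92 + duty 9066.98 = 21313.05
Landed cost = invoice 91879.78 + 21313.05 = 113192.83

Total landed cost: GBP 113192.83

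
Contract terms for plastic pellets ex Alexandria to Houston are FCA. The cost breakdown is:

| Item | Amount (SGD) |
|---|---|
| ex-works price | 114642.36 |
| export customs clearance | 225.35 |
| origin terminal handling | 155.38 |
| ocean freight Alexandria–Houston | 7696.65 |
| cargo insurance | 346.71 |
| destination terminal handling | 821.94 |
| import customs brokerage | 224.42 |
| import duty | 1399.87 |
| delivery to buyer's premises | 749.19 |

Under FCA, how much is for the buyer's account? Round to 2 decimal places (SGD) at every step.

Buyer's account: SGD 11394.16

FCA: the seller delivers export-cleared goods to the carrier; the buyer bears costs from that point.
Seller's account: goods 114642.36 + export clearance 225.35 = 114867.71
Buyer's account: origin terminal 155.38 + freight 7696.65 + insurance 346.71 + destination terminal 821.94 + brokerage 224.42 + duty 1399.87 + delivery 749.19 = 11394.16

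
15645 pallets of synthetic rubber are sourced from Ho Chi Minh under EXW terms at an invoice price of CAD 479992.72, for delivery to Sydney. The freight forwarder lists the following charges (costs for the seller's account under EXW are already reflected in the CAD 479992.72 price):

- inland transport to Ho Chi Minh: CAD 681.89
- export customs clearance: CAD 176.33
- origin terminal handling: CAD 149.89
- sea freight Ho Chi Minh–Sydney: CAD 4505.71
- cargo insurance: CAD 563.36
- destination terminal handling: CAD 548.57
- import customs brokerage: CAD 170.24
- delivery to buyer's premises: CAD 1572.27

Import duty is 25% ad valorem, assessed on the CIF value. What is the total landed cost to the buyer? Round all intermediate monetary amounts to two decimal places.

Total landed cost: CAD 609878.46

EXW: the seller makes goods available at their premises; the buyer bears all onward costs.
CIF value = EXW price + inland to port + export clearance + origin terminal + freight + insurance = 479992.72 + 681.89 + 176.33 + 149.89 + 4505.71 + 563.36 = 486069.90
Import duty = 486069.90 × 25% = 121517.48
Buyer bears: inland to port 681.89 + export clearance 176.33 + origin terminal 149.89 + freight 4505.71 + insurance 563.36 + destination terminal 548.57 + brokerage 170.24 + delivery 1572.27 + duty 121517.48 = 129885.74
Landed cost = invoice 479992.72 + 129885.74 = 609878.46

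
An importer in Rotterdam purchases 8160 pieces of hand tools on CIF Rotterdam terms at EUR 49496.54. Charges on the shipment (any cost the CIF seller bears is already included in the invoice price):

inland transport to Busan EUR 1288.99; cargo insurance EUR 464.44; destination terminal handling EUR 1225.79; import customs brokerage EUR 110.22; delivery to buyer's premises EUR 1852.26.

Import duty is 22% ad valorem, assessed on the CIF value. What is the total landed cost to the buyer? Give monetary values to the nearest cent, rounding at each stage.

CIF: the seller pays costs through ocean freight and marine insurance to the destination port.
Already in the invoice (seller's account under CIF): inland to port, insurance — exclude.
The CIF price already equals the CIF value: 49496.54
Import duty = 49496.54 × 22% = 10889.24
Buyer bears: destination terminal 1225.79 + brokerage 110.22 + delivery 1852.26 + duty 10889.24 = 14077.51
Landed cost = invoice 49496.54 + 14077.51 = 63574.05

Total landed cost: EUR 63574.05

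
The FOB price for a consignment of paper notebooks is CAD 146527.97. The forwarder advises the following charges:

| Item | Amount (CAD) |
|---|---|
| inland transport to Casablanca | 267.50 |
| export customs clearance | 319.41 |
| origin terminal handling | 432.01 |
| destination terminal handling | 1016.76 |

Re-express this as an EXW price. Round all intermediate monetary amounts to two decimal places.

EXW price: CAD 145509.05

Not relevant to the conversion: destination terminal — on the buyer under both terms; not part of either seller's price.
From FOB to EXW, the seller no longer bears: inland to port, export clearance, origin terminal.
EXW price = 146527.97 − 267.50 − 319.41 − 432.01 = 145509.05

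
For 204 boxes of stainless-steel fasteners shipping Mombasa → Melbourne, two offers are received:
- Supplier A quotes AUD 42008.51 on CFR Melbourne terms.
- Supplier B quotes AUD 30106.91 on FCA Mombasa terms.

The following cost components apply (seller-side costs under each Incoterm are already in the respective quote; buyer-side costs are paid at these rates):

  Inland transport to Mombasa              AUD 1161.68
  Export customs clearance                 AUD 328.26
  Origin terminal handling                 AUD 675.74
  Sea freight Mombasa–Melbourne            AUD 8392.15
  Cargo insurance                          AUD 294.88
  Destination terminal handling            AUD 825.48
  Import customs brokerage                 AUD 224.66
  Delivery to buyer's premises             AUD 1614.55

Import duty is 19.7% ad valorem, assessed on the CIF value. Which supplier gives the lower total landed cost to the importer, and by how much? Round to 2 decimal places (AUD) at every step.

Supplier A (CFR):
CIF value = CFR price + insurance = 42008.51 + 294.88 = 42303.39
Import duty = 42303.39 × 19.7% = 8333.77
Buyer bears (A): 294.88 + 825.48 + 224.66 + 1614.55 = 2959.57
Landed cost (A) = invoice 42008.51 + 2959.57 + duty 8333.77 = 53301.85
Supplier B (FCA):
CIF value = FCA price + origin terminal + freight + insurance = 30106.91 + 675.74 + 8392.15 + 294.88 = 39469.68
Import duty = 39469.68 × 19.7% = 7775.53
Buyer bears (B): 675.74 + 8392.15 + 294.88 + 825.48 + 224.66 + 1614.55 = 12027.46
Landed cost (B) = invoice 30106.91 + 12027.46 + duty 7775.53 = 49909.90
Difference = |53301.85 − 49909.90| = 3391.95

Supplier B is cheaper by AUD 3391.95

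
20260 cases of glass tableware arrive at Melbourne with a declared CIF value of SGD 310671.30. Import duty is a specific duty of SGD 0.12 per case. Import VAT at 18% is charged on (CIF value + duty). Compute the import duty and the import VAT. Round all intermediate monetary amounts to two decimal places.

Import duty = 20260 × 0.12 = 2431.20
VAT base = CIF + duty = 310671.30 + 2431.20 = 313102.50
Import VAT = 313102.50 × 18% = 56358.45

Import duty: SGD 2431.20; import VAT: SGD 56358.45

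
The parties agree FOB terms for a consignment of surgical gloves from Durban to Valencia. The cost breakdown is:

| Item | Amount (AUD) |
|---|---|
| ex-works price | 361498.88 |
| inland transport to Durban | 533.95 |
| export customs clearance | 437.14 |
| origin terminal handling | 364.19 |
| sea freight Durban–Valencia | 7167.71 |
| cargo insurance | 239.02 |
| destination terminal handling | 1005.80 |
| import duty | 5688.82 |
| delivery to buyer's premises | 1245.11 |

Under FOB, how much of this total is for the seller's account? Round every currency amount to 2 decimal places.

FOB: the seller bears costs until goods are on board at the origin port; the buyer bears freight, insurance and all costs thereafter.
Seller's account: goods 361498.88 + inland to port 533.95 + export clearance 437.14 + origin terminal 364.19 = 362834.16
Buyer's account: freight 7167.71 + insurance 239.02 + destination terminal 1005.80 + duty 5688.82 + delivery 1245.11 = 15346.46

Seller's account: AUD 362834.16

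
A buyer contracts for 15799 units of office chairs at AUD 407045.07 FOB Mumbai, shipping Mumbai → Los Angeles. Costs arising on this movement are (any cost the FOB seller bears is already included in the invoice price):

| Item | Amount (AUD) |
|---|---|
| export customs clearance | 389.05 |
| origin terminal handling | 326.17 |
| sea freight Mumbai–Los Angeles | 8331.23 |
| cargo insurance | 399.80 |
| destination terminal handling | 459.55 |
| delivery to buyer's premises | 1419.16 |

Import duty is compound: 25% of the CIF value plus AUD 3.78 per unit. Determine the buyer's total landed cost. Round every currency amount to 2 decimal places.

Total landed cost: AUD 581319.06

FOB: the seller bears costs until goods are on board at the origin port; the buyer bears freight, insurance and all costs thereafter.
Already in the invoice (seller's account under FOB): export clearance, origin terminal — exclude.
CIF value = FOB price + freight + insurance = 407045.07 + 8331.23 + 399.80 = 415776.10
Ad valorem component: 415776.10 × 25% = 103944.03
Specific component: 15799 × 3.78 = 59720.22
Import duty = 103944.03 + 59720.22 = 163664.25
Buyer bears: freight 8331.23 + insurance 399.80 + destination terminal 459.55 + delivery 1419.16 + duty 163664.25 = 174273.99
Landed cost = invoice 407045.07 + 174273.99 = 581319.06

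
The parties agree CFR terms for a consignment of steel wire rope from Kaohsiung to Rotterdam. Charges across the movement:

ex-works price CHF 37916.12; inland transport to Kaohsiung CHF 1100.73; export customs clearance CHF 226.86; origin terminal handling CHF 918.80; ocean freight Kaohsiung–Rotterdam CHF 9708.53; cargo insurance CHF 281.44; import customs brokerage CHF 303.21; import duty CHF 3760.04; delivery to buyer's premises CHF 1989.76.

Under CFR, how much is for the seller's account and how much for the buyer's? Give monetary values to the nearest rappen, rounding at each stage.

CFR: the seller pays costs through ocean freight to the destination port, but not insurance.
Seller's account: goods 37916.12 + inland to port 1100.73 + export clearance 226.86 + origin terminal 918.80 + freight 9708.53 = 49871.04
Buyer's account: insurance 281.44 + brokerage 303.21 + duty 3760.04 + delivery 1989.76 = 6334.45

Seller: CHF 49871.04; buyer: CHF 6334.45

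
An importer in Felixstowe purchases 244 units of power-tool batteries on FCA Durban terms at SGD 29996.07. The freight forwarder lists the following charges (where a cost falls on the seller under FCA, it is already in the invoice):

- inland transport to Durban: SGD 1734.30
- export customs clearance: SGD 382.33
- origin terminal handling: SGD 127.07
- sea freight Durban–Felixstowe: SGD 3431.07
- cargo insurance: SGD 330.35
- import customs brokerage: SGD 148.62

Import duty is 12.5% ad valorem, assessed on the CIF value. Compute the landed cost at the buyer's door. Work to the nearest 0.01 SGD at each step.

FCA: the seller delivers export-cleared goods to the carrier; the buyer bears costs from that point.
Already in the invoice (seller's account under FCA): inland to port, export clearance — exclude.
CIF value = FCA price + origin terminal + freight + insurance = 29996.07 + 127.07 + 3431.07 + 330.35 = 33884.56
Import duty = 33884.56 × 12.5% = 4235.57
Buyer bears: origin terminal 127.07 + freight 3431.07 + insurance 330.35 + brokerage 148.62 + duty 4235.57 = 8272.68
Landed cost = invoice 29996.07 + 8272.68 = 38268.75

Total landed cost: SGD 38268.75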